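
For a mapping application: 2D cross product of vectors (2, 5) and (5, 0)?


u x v = u_x*v_y - u_y*v_x = 2*0 - 5*5
= 0 - 25 = -25

-25


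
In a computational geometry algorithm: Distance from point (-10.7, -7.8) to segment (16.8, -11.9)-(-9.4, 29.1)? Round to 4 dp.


Project P onto AB: t = 0.3753 (clamped to [0,1])
Closest point on segment: (6.966, 3.489)
Distance: 20.965

20.965


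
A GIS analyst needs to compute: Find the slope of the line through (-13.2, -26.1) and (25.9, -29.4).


slope = (y2-y1)/(x2-x1) = ((-29.4)-(-26.1))/(25.9-(-13.2)) = (-3.3)/39.1 = -0.0844

-0.0844


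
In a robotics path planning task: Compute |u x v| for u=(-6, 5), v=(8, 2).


|u x v| = |(-6)*2 - 5*8|
= |(-12) - 40| = 52

52


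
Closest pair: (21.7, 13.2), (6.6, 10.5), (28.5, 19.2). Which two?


d(P0,P1) = 15.3395, d(P0,P2) = 9.0686, d(P1,P2) = 23.5648
Closest: P0 and P2

Closest pair: (21.7, 13.2) and (28.5, 19.2), distance = 9.0686


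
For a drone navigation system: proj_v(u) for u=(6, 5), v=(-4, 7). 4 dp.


u.v = 11, |v| = sqrt(65) = 8.0623
Scalar projection = u.v / |v| = 11 / sqrt(65) = 1.3644

1.3644


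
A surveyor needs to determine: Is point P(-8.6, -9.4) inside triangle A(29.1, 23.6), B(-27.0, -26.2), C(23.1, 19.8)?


Cross products: AB x AP = -26.16, BC x BP = -4.72, CA x CP = -54.74
All same sign? yes

Yes, inside


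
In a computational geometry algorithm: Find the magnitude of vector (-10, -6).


|u| = sqrt((-10)^2 + (-6)^2) = sqrt(136) = 11.6619

11.6619


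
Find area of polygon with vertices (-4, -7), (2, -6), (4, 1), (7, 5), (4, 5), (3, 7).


Shoelace sum: ((-4)*(-6) - 2*(-7)) + (2*1 - 4*(-6)) + (4*5 - 7*1) + (7*5 - 4*5) + (4*7 - 3*5) + (3*(-7) - (-4)*7)
= 112
Area = |112|/2 = 56

56


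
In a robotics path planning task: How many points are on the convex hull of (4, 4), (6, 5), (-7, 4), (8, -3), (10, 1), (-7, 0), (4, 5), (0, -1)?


Convex hull vertices (CCW): (-7, 0), (8, -3), (10, 1), (6, 5), (4, 5), (-7, 4)
Count = 6

6


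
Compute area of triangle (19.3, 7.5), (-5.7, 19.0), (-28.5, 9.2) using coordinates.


Area = |x_A(y_B-y_C) + x_B(y_C-y_A) + x_C(y_A-y_B)|/2
= |189.14 + (-9.69) + 327.75|/2
= 507.2/2 = 253.6

253.6


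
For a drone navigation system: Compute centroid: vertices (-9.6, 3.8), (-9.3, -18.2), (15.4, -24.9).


Centroid = ((x_A+x_B+x_C)/3, (y_A+y_B+y_C)/3)
= (((-9.6)+(-9.3)+15.4)/3, (3.8+(-18.2)+(-24.9))/3)
= (-1.1667, -13.1)

(-1.1667, -13.1)


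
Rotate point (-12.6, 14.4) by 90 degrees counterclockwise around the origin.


90° CCW: (x,y) -> (-y, x)
(-12.6,14.4) -> (-14.4, -12.6)

(-14.4, -12.6)


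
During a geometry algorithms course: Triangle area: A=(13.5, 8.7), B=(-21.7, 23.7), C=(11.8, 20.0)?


Area = |x_A(y_B-y_C) + x_B(y_C-y_A) + x_C(y_A-y_B)|/2
= |49.95 + (-245.21) + (-177)|/2
= 372.26/2 = 186.13

186.13


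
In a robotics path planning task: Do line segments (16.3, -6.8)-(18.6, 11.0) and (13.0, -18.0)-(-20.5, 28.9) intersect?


Cross products: d1=-529.97, d2=-1234.14, d3=32.98, d4=737.15
d1*d2 < 0 and d3*d4 < 0? no

No, they don't intersect


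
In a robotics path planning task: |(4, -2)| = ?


|u| = sqrt(4^2 + (-2)^2) = sqrt(20) = 4.4721

4.4721


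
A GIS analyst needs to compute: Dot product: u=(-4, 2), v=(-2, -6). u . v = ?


u . v = u_x*v_x + u_y*v_y = (-4)*(-2) + 2*(-6)
= 8 + (-12) = -4

-4


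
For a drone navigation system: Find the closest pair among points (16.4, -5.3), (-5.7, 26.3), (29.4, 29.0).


d(P0,P1) = 38.5612, d(P0,P2) = 36.6809, d(P1,P2) = 35.2037
Closest: P1 and P2

Closest pair: (-5.7, 26.3) and (29.4, 29.0), distance = 35.2037


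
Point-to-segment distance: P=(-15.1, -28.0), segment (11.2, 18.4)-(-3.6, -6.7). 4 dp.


Project P onto AB: t = 1 (clamped to [0,1])
Closest point on segment: (-3.6, -6.7)
Distance: 24.2062

24.2062


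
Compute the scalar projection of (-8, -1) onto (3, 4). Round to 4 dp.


u.v = -28, |v| = sqrt(25) = 5
Scalar projection = u.v / |v| = -28 / sqrt(25) = -5.6

-5.6


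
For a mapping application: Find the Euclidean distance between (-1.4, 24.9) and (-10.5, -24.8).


dx=-9.1, dy=-49.7
d^2 = (-9.1)^2 + (-49.7)^2 = 2552.9
d = sqrt(2552.9) = 50.5262

50.5262


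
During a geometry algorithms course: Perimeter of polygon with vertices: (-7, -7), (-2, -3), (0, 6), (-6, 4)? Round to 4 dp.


Sides: (-7, -7)->(-2, -3): sqrt(41) = 6.403124, (-2, -3)->(0, 6): sqrt(85) = 9.219544, (0, 6)->(-6, 4): sqrt(40) = 6.324555, (-6, 4)->(-7, -7): sqrt(122) = 11.045361
Sum = 32.992584
Perimeter = 32.9926

32.9926


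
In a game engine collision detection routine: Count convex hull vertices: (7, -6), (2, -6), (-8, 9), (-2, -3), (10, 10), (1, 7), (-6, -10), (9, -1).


Convex hull vertices (CCW): (-8, 9), (-6, -10), (7, -6), (9, -1), (10, 10)
Count = 5

5


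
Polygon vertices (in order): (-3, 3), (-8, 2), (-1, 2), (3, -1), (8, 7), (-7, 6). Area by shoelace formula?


Shoelace sum: ((-3)*2 - (-8)*3) + ((-8)*2 - (-1)*2) + ((-1)*(-1) - 3*2) + (3*7 - 8*(-1)) + (8*6 - (-7)*7) + ((-7)*3 - (-3)*6)
= 122
Area = |122|/2 = 61

61


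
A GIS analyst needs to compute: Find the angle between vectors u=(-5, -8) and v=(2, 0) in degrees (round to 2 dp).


u.v = -10, |u| = sqrt(89) = 9.434, |v| = sqrt(4) = 2
cos(theta) = u.v/(|u||v|) = -10/sqrt(356) = -0.529999
theta = acos(-0.529999) = 122.01 degrees

122.01 degrees


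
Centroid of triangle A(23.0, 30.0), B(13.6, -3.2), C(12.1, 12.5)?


Centroid = ((x_A+x_B+x_C)/3, (y_A+y_B+y_C)/3)
= ((23+13.6+12.1)/3, (30+(-3.2)+12.5)/3)
= (16.2333, 13.1)

(16.2333, 13.1)


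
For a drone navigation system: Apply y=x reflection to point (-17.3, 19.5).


Reflection over y=x: (x,y) -> (y,x)
(-17.3, 19.5) -> (19.5, -17.3)

(19.5, -17.3)


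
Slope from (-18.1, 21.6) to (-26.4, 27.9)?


slope = (y2-y1)/(x2-x1) = (27.9-21.6)/((-26.4)-(-18.1)) = 6.3/(-8.3) = -0.759

-0.759


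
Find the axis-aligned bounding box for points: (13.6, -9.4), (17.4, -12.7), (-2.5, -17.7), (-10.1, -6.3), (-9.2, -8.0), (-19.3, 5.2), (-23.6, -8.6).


x range: [-23.6, 17.4]
y range: [-17.7, 5.2]
Bounding box: (-23.6,-17.7) to (17.4,5.2)

(-23.6,-17.7) to (17.4,5.2)


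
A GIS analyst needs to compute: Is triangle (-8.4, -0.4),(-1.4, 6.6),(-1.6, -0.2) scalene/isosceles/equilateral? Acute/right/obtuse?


Side lengths squared: AB^2=98, BC^2=46.28, CA^2=46.28
Sorted: [46.28, 46.28, 98]
By sides: Isosceles, By angles: Obtuse

Isosceles, Obtuse


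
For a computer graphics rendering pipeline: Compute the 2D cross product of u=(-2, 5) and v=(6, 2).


u x v = u_x*v_y - u_y*v_x = (-2)*2 - 5*6
= (-4) - 30 = -34

-34


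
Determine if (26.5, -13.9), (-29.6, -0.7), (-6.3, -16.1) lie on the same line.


Cross product: ((-29.6)-26.5)*((-16.1)-(-13.9)) - ((-0.7)-(-13.9))*((-6.3)-26.5)
= 556.38

No, not collinear


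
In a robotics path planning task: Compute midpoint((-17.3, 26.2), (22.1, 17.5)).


M = (((-17.3)+22.1)/2, (26.2+17.5)/2)
= (2.4, 21.85)

(2.4, 21.85)


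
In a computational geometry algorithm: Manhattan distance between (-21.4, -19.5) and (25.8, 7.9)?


|(-21.4)-25.8| + |(-19.5)-7.9| = 47.2 + 27.4 = 74.6

74.6


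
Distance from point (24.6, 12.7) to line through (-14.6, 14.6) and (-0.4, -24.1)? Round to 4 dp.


|cross product| = 1490.06
|line direction| = sqrt(1699.33) = 41.2229
Distance = 1490.06/sqrt(1699.33) = 36.1464

36.1464


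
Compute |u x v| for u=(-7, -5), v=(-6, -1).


|u x v| = |(-7)*(-1) - (-5)*(-6)|
= |7 - 30| = 23

23


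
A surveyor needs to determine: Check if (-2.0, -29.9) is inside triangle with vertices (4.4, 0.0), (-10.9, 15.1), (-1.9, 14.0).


Cross products: AB x AP = 554.11, BC x BP = -395.21, CA x CP = -277.97
All same sign? no

No, outside


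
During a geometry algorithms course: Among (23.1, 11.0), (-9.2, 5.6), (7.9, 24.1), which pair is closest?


d(P0,P1) = 32.7483, d(P0,P2) = 20.0661, d(P1,P2) = 25.1925
Closest: P0 and P2

Closest pair: (23.1, 11.0) and (7.9, 24.1), distance = 20.0661


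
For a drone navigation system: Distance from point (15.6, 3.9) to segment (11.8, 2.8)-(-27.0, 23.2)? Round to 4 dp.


Project P onto AB: t = 0 (clamped to [0,1])
Closest point on segment: (11.8, 2.8)
Distance: 3.956

3.956


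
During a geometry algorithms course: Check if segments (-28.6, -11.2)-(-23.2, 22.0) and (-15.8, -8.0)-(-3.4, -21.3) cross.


Cross products: d1=-209.92, d2=273.58, d3=-407.68, d4=-891.18
d1*d2 < 0 and d3*d4 < 0? no

No, they don't intersect


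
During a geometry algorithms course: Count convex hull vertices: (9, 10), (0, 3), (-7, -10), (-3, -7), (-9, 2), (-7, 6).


Convex hull vertices (CCW): (-9, 2), (-7, -10), (-3, -7), (9, 10), (-7, 6)
Count = 5

5


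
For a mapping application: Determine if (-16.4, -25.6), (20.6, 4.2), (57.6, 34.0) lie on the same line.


Cross product: (20.6-(-16.4))*(34-(-25.6)) - (4.2-(-25.6))*(57.6-(-16.4))
= 0

Yes, collinear


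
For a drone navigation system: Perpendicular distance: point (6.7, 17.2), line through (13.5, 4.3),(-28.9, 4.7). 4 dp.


|cross product| = 544.24
|line direction| = sqrt(1797.92) = 42.4019
Distance = 544.24/sqrt(1797.92) = 12.8353

12.8353


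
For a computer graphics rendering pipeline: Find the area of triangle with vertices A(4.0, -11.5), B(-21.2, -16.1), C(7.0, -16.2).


Area = |x_A(y_B-y_C) + x_B(y_C-y_A) + x_C(y_A-y_B)|/2
= |0.4 + 99.64 + 32.2|/2
= 132.24/2 = 66.12

66.12


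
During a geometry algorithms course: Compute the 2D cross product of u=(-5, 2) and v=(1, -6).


u x v = u_x*v_y - u_y*v_x = (-5)*(-6) - 2*1
= 30 - 2 = 28

28


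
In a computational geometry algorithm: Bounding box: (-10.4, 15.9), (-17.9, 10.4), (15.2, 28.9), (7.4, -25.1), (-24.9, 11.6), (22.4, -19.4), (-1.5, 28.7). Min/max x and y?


x range: [-24.9, 22.4]
y range: [-25.1, 28.9]
Bounding box: (-24.9,-25.1) to (22.4,28.9)

(-24.9,-25.1) to (22.4,28.9)


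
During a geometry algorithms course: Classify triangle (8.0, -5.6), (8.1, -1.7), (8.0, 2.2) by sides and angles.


Side lengths squared: AB^2=15.22, BC^2=15.22, CA^2=60.84
Sorted: [15.22, 15.22, 60.84]
By sides: Isosceles, By angles: Obtuse

Isosceles, Obtuse


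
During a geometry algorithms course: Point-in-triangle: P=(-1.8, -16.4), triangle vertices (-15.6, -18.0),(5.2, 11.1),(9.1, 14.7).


Cross products: AB x AP = -368.3, BC x BP = -82.05, CA x CP = 411.74
All same sign? no

No, outside


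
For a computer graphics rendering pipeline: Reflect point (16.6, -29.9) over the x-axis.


Reflection over x-axis: (x,y) -> (x,-y)
(16.6, -29.9) -> (16.6, 29.9)

(16.6, 29.9)


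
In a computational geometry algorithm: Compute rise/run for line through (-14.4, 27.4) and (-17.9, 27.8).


slope = (y2-y1)/(x2-x1) = (27.8-27.4)/((-17.9)-(-14.4)) = 0.4/(-3.5) = -0.1143

-0.1143


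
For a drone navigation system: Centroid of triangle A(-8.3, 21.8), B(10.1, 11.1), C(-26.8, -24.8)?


Centroid = ((x_A+x_B+x_C)/3, (y_A+y_B+y_C)/3)
= (((-8.3)+10.1+(-26.8))/3, (21.8+11.1+(-24.8))/3)
= (-8.3333, 2.7)

(-8.3333, 2.7)


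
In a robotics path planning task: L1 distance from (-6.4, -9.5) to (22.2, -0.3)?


|(-6.4)-22.2| + |(-9.5)-(-0.3)| = 28.6 + 9.2 = 37.8

37.8


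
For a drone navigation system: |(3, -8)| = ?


|u| = sqrt(3^2 + (-8)^2) = sqrt(73) = 8.544

8.544


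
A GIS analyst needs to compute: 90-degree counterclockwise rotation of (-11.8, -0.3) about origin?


90° CCW: (x,y) -> (-y, x)
(-11.8,-0.3) -> (0.3, -11.8)

(0.3, -11.8)


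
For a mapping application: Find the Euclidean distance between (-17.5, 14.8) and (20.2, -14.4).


dx=37.7, dy=-29.2
d^2 = 37.7^2 + (-29.2)^2 = 2273.93
d = sqrt(2273.93) = 47.6857

47.6857


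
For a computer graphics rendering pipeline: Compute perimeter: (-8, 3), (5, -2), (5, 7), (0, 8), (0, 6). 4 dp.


Sides: (-8, 3)->(5, -2): sqrt(194) = 13.928388, (5, -2)->(5, 7): sqrt(81) = 9, (5, 7)->(0, 8): sqrt(26) = 5.09902, (0, 8)->(0, 6): sqrt(4) = 2, (0, 6)->(-8, 3): sqrt(73) = 8.544004
Sum = 38.571412
Perimeter = 38.5714

38.5714


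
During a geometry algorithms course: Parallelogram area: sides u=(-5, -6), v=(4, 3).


|u x v| = |(-5)*3 - (-6)*4|
= |(-15) - (-24)| = 9

9


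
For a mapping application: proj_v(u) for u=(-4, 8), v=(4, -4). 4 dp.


u.v = -48, |v| = sqrt(32) = 5.6569
Scalar projection = u.v / |v| = -48 / sqrt(32) = -8.4853

-8.4853


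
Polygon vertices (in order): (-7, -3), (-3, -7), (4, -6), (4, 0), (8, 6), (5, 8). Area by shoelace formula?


Shoelace sum: ((-7)*(-7) - (-3)*(-3)) + ((-3)*(-6) - 4*(-7)) + (4*0 - 4*(-6)) + (4*6 - 8*0) + (8*8 - 5*6) + (5*(-3) - (-7)*8)
= 209
Area = |209|/2 = 104.5

104.5


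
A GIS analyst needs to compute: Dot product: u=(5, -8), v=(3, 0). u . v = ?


u . v = u_x*v_x + u_y*v_y = 5*3 + (-8)*0
= 15 + 0 = 15

15


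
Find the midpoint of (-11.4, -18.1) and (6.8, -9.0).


M = (((-11.4)+6.8)/2, ((-18.1)+(-9))/2)
= (-2.3, -13.55)

(-2.3, -13.55)


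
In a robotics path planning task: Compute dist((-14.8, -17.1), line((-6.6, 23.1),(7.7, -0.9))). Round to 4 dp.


|cross product| = 771.66
|line direction| = sqrt(780.49) = 27.9373
Distance = 771.66/sqrt(780.49) = 27.6212

27.6212


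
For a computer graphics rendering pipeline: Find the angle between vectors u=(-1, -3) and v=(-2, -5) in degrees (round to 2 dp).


u.v = 17, |u| = sqrt(10) = 3.1623, |v| = sqrt(29) = 5.3852
cos(theta) = u.v/(|u||v|) = 17/sqrt(290) = 0.998274
theta = acos(0.998274) = 3.37 degrees

3.37 degrees


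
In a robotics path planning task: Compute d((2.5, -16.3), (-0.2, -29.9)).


dx=-2.7, dy=-13.6
d^2 = (-2.7)^2 + (-13.6)^2 = 192.25
d = sqrt(192.25) = 13.8654

13.8654


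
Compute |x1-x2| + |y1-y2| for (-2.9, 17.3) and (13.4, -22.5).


|(-2.9)-13.4| + |17.3-(-22.5)| = 16.3 + 39.8 = 56.1

56.1


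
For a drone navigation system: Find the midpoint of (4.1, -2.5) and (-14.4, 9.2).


M = ((4.1+(-14.4))/2, ((-2.5)+9.2)/2)
= (-5.15, 3.35)

(-5.15, 3.35)


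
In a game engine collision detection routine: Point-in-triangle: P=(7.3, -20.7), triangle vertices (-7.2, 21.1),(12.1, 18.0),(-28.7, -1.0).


Cross products: AB x AP = -761.79, BC x BP = 1487.76, CA x CP = -1219.15
All same sign? no

No, outside


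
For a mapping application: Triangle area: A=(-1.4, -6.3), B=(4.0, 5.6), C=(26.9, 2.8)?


Area = |x_A(y_B-y_C) + x_B(y_C-y_A) + x_C(y_A-y_B)|/2
= |(-3.92) + 36.4 + (-320.11)|/2
= 287.63/2 = 143.815

143.815


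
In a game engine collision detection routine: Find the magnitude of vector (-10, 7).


|u| = sqrt((-10)^2 + 7^2) = sqrt(149) = 12.2066

12.2066


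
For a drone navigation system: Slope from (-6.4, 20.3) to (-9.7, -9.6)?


slope = (y2-y1)/(x2-x1) = ((-9.6)-20.3)/((-9.7)-(-6.4)) = (-29.9)/(-3.3) = 9.0606

9.0606


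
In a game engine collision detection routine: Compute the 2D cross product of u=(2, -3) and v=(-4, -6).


u x v = u_x*v_y - u_y*v_x = 2*(-6) - (-3)*(-4)
= (-12) - 12 = -24

-24


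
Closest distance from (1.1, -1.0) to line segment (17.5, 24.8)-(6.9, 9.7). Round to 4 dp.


Project P onto AB: t = 1 (clamped to [0,1])
Closest point on segment: (6.9, 9.7)
Distance: 12.1709

12.1709


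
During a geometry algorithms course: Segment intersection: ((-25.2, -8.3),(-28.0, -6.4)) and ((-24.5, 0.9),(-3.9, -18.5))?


Cross products: d1=-203.1, d2=-218.28, d3=-27.09, d4=-11.91
d1*d2 < 0 and d3*d4 < 0? no

No, they don't intersect


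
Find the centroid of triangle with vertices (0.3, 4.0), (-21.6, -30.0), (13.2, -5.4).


Centroid = ((x_A+x_B+x_C)/3, (y_A+y_B+y_C)/3)
= ((0.3+(-21.6)+13.2)/3, (4+(-30)+(-5.4))/3)
= (-2.7, -10.4667)

(-2.7, -10.4667)


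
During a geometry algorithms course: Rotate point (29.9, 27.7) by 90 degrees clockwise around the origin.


90° CW: (x,y) -> (y, -x)
(29.9,27.7) -> (27.7, -29.9)

(27.7, -29.9)


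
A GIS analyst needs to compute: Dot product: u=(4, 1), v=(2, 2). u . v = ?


u . v = u_x*v_x + u_y*v_y = 4*2 + 1*2
= 8 + 2 = 10

10


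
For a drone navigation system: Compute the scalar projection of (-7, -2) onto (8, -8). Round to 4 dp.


u.v = -40, |v| = sqrt(128) = 11.3137
Scalar projection = u.v / |v| = -40 / sqrt(128) = -3.5355

-3.5355


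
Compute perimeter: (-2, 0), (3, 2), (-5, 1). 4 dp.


Sides: (-2, 0)->(3, 2): sqrt(29) = 5.385165, (3, 2)->(-5, 1): sqrt(65) = 8.062258, (-5, 1)->(-2, 0): sqrt(10) = 3.162278
Sum = 16.609701
Perimeter = 16.6097

16.6097


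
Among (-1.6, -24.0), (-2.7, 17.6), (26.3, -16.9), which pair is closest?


d(P0,P1) = 41.6145, d(P0,P2) = 28.7892, d(P1,P2) = 45.0694
Closest: P0 and P2

Closest pair: (-1.6, -24.0) and (26.3, -16.9), distance = 28.7892


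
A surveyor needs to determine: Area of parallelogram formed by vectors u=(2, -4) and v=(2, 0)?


|u x v| = |2*0 - (-4)*2|
= |0 - (-8)| = 8

8


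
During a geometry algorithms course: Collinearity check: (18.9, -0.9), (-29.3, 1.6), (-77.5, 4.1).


Cross product: ((-29.3)-18.9)*(4.1-(-0.9)) - (1.6-(-0.9))*((-77.5)-18.9)
= 0

Yes, collinear


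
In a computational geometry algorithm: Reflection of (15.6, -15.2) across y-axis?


Reflection over y-axis: (x,y) -> (-x,y)
(15.6, -15.2) -> (-15.6, -15.2)

(-15.6, -15.2)


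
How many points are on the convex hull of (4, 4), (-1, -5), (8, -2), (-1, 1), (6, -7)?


Convex hull vertices (CCW): (-1, -5), (6, -7), (8, -2), (4, 4), (-1, 1)
Count = 5

5


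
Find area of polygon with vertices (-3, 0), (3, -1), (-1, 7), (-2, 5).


Shoelace sum: ((-3)*(-1) - 3*0) + (3*7 - (-1)*(-1)) + ((-1)*5 - (-2)*7) + ((-2)*0 - (-3)*5)
= 47
Area = |47|/2 = 23.5

23.5


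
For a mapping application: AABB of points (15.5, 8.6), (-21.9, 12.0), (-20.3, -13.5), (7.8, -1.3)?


x range: [-21.9, 15.5]
y range: [-13.5, 12]
Bounding box: (-21.9,-13.5) to (15.5,12)

(-21.9,-13.5) to (15.5,12)


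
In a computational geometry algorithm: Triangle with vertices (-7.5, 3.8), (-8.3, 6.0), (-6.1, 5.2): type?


Side lengths squared: AB^2=5.48, BC^2=5.48, CA^2=3.92
Sorted: [3.92, 5.48, 5.48]
By sides: Isosceles, By angles: Acute

Isosceles, Acute


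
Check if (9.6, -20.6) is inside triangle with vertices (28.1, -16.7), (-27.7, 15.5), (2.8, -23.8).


Cross products: AB x AP = 813.32, BC x BP = 364.84, CA x CP = 32.68
All same sign? yes

Yes, inside


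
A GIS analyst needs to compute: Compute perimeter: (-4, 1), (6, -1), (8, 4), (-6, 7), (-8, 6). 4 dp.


Sides: (-4, 1)->(6, -1): sqrt(104) = 10.198039, (6, -1)->(8, 4): sqrt(29) = 5.385165, (8, 4)->(-6, 7): sqrt(205) = 14.317821, (-6, 7)->(-8, 6): sqrt(5) = 2.236068, (-8, 6)->(-4, 1): sqrt(41) = 6.403124
Sum = 38.540217
Perimeter = 38.5402

38.5402


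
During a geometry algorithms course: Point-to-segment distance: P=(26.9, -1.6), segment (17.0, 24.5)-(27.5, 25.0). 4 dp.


Project P onto AB: t = 0.8226 (clamped to [0,1])
Closest point on segment: (25.6376, 24.9113)
Distance: 26.5414

26.5414


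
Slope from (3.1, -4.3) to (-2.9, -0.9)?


slope = (y2-y1)/(x2-x1) = ((-0.9)-(-4.3))/((-2.9)-3.1) = 3.4/(-6) = -0.5667

-0.5667


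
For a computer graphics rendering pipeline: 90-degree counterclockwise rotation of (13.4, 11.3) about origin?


90° CCW: (x,y) -> (-y, x)
(13.4,11.3) -> (-11.3, 13.4)

(-11.3, 13.4)


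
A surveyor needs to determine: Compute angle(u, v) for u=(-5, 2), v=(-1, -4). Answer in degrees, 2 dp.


u.v = -3, |u| = sqrt(29) = 5.3852, |v| = sqrt(17) = 4.1231
cos(theta) = u.v/(|u||v|) = -3/sqrt(493) = -0.135113
theta = acos(-0.135113) = 97.77 degrees

97.77 degrees


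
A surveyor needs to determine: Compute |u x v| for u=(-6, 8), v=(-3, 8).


|u x v| = |(-6)*8 - 8*(-3)|
= |(-48) - (-24)| = 24

24


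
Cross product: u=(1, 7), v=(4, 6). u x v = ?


u x v = u_x*v_y - u_y*v_x = 1*6 - 7*4
= 6 - 28 = -22

-22


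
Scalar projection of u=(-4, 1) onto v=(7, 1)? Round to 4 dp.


u.v = -27, |v| = sqrt(50) = 7.0711
Scalar projection = u.v / |v| = -27 / sqrt(50) = -3.8184

-3.8184


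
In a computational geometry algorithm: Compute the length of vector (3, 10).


|u| = sqrt(3^2 + 10^2) = sqrt(109) = 10.4403

10.4403


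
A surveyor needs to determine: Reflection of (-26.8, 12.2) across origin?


Reflection over origin: (x,y) -> (-x,-y)
(-26.8, 12.2) -> (26.8, -12.2)

(26.8, -12.2)


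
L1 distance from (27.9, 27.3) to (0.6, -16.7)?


|27.9-0.6| + |27.3-(-16.7)| = 27.3 + 44 = 71.3

71.3


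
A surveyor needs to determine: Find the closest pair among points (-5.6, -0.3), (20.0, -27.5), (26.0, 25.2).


d(P0,P1) = 37.3524, d(P0,P2) = 40.6055, d(P1,P2) = 53.0405
Closest: P0 and P1

Closest pair: (-5.6, -0.3) and (20.0, -27.5), distance = 37.3524


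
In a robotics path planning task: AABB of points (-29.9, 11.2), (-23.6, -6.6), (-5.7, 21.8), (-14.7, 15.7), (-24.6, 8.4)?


x range: [-29.9, -5.7]
y range: [-6.6, 21.8]
Bounding box: (-29.9,-6.6) to (-5.7,21.8)

(-29.9,-6.6) to (-5.7,21.8)


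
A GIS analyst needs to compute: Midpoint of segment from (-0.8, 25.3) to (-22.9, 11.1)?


M = (((-0.8)+(-22.9))/2, (25.3+11.1)/2)
= (-11.85, 18.2)

(-11.85, 18.2)


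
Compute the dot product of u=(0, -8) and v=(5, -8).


u . v = u_x*v_x + u_y*v_y = 0*5 + (-8)*(-8)
= 0 + 64 = 64

64


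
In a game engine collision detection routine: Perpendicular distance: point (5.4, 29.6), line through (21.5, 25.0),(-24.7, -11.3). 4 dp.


|cross product| = 796.95
|line direction| = sqrt(3452.13) = 58.7548
Distance = 796.95/sqrt(3452.13) = 13.564

13.564


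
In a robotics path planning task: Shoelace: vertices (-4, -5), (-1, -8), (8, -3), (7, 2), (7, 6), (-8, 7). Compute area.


Shoelace sum: ((-4)*(-8) - (-1)*(-5)) + ((-1)*(-3) - 8*(-8)) + (8*2 - 7*(-3)) + (7*6 - 7*2) + (7*7 - (-8)*6) + ((-8)*(-5) - (-4)*7)
= 324
Area = |324|/2 = 162

162


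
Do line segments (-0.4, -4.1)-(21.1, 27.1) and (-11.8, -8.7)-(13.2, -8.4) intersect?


Cross products: d1=111.58, d2=885.13, d3=256.78, d4=-516.77
d1*d2 < 0 and d3*d4 < 0? no

No, they don't intersect


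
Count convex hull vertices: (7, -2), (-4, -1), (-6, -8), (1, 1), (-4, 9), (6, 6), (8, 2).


Convex hull vertices (CCW): (-6, -8), (7, -2), (8, 2), (6, 6), (-4, 9)
Count = 5

5


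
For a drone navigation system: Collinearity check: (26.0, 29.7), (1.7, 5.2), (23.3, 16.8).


Cross product: (1.7-26)*(16.8-29.7) - (5.2-29.7)*(23.3-26)
= 247.32

No, not collinear


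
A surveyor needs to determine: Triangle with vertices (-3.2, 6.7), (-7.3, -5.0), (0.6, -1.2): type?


Side lengths squared: AB^2=153.7, BC^2=76.85, CA^2=76.85
Sorted: [76.85, 76.85, 153.7]
By sides: Isosceles, By angles: Right

Isosceles, Right


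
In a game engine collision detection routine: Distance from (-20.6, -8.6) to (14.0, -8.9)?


dx=34.6, dy=-0.3
d^2 = 34.6^2 + (-0.3)^2 = 1197.25
d = sqrt(1197.25) = 34.6013

34.6013


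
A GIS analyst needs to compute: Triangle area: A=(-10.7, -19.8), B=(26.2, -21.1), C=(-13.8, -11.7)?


Area = |x_A(y_B-y_C) + x_B(y_C-y_A) + x_C(y_A-y_B)|/2
= |100.58 + 212.22 + (-17.94)|/2
= 294.86/2 = 147.43

147.43


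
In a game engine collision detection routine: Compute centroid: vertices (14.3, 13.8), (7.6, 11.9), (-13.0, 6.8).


Centroid = ((x_A+x_B+x_C)/3, (y_A+y_B+y_C)/3)
= ((14.3+7.6+(-13))/3, (13.8+11.9+6.8)/3)
= (2.9667, 10.8333)

(2.9667, 10.8333)


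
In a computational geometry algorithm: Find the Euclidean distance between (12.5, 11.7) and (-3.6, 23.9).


dx=-16.1, dy=12.2
d^2 = (-16.1)^2 + 12.2^2 = 408.05
d = sqrt(408.05) = 20.2002

20.2002


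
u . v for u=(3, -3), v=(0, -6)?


u . v = u_x*v_x + u_y*v_y = 3*0 + (-3)*(-6)
= 0 + 18 = 18

18


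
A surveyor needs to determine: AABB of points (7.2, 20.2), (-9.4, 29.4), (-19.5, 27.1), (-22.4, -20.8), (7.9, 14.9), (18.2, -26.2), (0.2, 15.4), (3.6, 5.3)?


x range: [-22.4, 18.2]
y range: [-26.2, 29.4]
Bounding box: (-22.4,-26.2) to (18.2,29.4)

(-22.4,-26.2) to (18.2,29.4)


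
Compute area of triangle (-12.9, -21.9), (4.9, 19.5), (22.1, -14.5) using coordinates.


Area = |x_A(y_B-y_C) + x_B(y_C-y_A) + x_C(y_A-y_B)|/2
= |(-438.6) + 36.26 + (-914.94)|/2
= 1317.28/2 = 658.64

658.64


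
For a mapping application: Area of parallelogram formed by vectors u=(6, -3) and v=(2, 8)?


|u x v| = |6*8 - (-3)*2|
= |48 - (-6)| = 54

54


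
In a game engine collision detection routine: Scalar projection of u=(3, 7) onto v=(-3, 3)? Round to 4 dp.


u.v = 12, |v| = sqrt(18) = 4.2426
Scalar projection = u.v / |v| = 12 / sqrt(18) = 2.8284

2.8284


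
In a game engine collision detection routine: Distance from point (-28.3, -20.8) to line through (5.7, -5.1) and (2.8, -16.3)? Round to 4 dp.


|cross product| = 335.27
|line direction| = sqrt(133.85) = 11.5694
Distance = 335.27/sqrt(133.85) = 28.9791

28.9791


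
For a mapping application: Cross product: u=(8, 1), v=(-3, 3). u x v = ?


u x v = u_x*v_y - u_y*v_x = 8*3 - 1*(-3)
= 24 - (-3) = 27

27


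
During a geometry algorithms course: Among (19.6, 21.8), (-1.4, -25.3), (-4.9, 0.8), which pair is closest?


d(P0,P1) = 51.5695, d(P0,P2) = 32.2684, d(P1,P2) = 26.3336
Closest: P1 and P2

Closest pair: (-1.4, -25.3) and (-4.9, 0.8), distance = 26.3336


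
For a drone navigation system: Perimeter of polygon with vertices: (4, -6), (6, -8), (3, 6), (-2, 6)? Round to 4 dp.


Sides: (4, -6)->(6, -8): sqrt(8) = 2.828427, (6, -8)->(3, 6): sqrt(205) = 14.317821, (3, 6)->(-2, 6): sqrt(25) = 5, (-2, 6)->(4, -6): sqrt(180) = 13.416408
Sum = 35.562656
Perimeter = 35.5627

35.5627


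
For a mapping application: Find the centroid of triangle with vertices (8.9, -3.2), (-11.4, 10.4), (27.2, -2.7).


Centroid = ((x_A+x_B+x_C)/3, (y_A+y_B+y_C)/3)
= ((8.9+(-11.4)+27.2)/3, ((-3.2)+10.4+(-2.7))/3)
= (8.2333, 1.5)

(8.2333, 1.5)


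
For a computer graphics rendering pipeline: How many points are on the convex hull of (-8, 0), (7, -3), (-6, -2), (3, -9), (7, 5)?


Convex hull vertices (CCW): (-8, 0), (-6, -2), (3, -9), (7, -3), (7, 5)
Count = 5

5


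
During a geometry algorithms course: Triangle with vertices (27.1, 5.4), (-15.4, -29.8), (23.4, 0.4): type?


Side lengths squared: AB^2=3045.29, BC^2=2417.48, CA^2=38.69
Sorted: [38.69, 2417.48, 3045.29]
By sides: Scalene, By angles: Obtuse

Scalene, Obtuse


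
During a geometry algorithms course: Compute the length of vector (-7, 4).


|u| = sqrt((-7)^2 + 4^2) = sqrt(65) = 8.0623

8.0623


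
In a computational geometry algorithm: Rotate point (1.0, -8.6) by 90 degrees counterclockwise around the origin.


90° CCW: (x,y) -> (-y, x)
(1,-8.6) -> (8.6, 1)

(8.6, 1)


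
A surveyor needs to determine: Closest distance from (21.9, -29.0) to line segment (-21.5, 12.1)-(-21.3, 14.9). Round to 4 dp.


Project P onto AB: t = 0 (clamped to [0,1])
Closest point on segment: (-21.5, 12.1)
Distance: 59.7727

59.7727


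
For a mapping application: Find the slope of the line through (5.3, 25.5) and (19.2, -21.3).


slope = (y2-y1)/(x2-x1) = ((-21.3)-25.5)/(19.2-5.3) = (-46.8)/13.9 = -3.3669

-3.3669


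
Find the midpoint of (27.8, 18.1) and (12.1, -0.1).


M = ((27.8+12.1)/2, (18.1+(-0.1))/2)
= (19.95, 9)

(19.95, 9)


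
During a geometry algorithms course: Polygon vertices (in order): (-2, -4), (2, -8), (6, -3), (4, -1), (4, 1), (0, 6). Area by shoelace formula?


Shoelace sum: ((-2)*(-8) - 2*(-4)) + (2*(-3) - 6*(-8)) + (6*(-1) - 4*(-3)) + (4*1 - 4*(-1)) + (4*6 - 0*1) + (0*(-4) - (-2)*6)
= 116
Area = |116|/2 = 58

58


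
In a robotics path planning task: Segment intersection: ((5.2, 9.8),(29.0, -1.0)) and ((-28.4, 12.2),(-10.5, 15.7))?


Cross products: d1=-160.56, d2=-437.18, d3=-305.76, d4=-29.14
d1*d2 < 0 and d3*d4 < 0? no

No, they don't intersect


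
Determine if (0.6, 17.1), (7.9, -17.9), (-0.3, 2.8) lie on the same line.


Cross product: (7.9-0.6)*(2.8-17.1) - ((-17.9)-17.1)*((-0.3)-0.6)
= -135.89

No, not collinear


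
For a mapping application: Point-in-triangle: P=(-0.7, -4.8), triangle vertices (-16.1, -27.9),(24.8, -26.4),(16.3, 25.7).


Cross products: AB x AP = 921.69, BC x BP = 1144.95, CA x CP = 77
All same sign? yes

Yes, inside


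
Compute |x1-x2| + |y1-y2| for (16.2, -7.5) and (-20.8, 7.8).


|16.2-(-20.8)| + |(-7.5)-7.8| = 37 + 15.3 = 52.3

52.3


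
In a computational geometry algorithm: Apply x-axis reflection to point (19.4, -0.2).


Reflection over x-axis: (x,y) -> (x,-y)
(19.4, -0.2) -> (19.4, 0.2)

(19.4, 0.2)


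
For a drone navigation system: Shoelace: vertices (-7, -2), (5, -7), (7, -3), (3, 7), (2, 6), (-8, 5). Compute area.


Shoelace sum: ((-7)*(-7) - 5*(-2)) + (5*(-3) - 7*(-7)) + (7*7 - 3*(-3)) + (3*6 - 2*7) + (2*5 - (-8)*6) + ((-8)*(-2) - (-7)*5)
= 264
Area = |264|/2 = 132

132


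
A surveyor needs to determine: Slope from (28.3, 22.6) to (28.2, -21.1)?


slope = (y2-y1)/(x2-x1) = ((-21.1)-22.6)/(28.2-28.3) = (-43.7)/(-0.1) = 437

437


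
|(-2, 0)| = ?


|u| = sqrt((-2)^2 + 0^2) = sqrt(4) = 2

2


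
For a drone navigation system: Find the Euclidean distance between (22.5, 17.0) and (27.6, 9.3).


dx=5.1, dy=-7.7
d^2 = 5.1^2 + (-7.7)^2 = 85.3
d = sqrt(85.3) = 9.2358

9.2358


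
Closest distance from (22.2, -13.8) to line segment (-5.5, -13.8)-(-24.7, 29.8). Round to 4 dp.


Project P onto AB: t = 0 (clamped to [0,1])
Closest point on segment: (-5.5, -13.8)
Distance: 27.7

27.7


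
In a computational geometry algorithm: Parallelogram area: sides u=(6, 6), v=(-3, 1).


|u x v| = |6*1 - 6*(-3)|
= |6 - (-18)| = 24

24


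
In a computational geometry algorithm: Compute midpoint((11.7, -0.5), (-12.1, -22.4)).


M = ((11.7+(-12.1))/2, ((-0.5)+(-22.4))/2)
= (-0.2, -11.45)

(-0.2, -11.45)


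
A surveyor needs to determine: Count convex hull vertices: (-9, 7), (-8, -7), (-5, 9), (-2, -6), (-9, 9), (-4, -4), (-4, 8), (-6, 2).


Convex hull vertices (CCW): (-9, 7), (-8, -7), (-2, -6), (-4, 8), (-5, 9), (-9, 9)
Count = 6

6


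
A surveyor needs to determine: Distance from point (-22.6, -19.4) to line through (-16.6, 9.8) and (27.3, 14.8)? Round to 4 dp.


|cross product| = 1251.88
|line direction| = sqrt(1952.21) = 44.1838
Distance = 1251.88/sqrt(1952.21) = 28.3334

28.3334


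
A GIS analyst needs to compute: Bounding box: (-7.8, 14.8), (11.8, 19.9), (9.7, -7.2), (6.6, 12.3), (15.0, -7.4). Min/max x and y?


x range: [-7.8, 15]
y range: [-7.4, 19.9]
Bounding box: (-7.8,-7.4) to (15,19.9)

(-7.8,-7.4) to (15,19.9)


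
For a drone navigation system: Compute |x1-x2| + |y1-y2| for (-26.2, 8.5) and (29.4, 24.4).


|(-26.2)-29.4| + |8.5-24.4| = 55.6 + 15.9 = 71.5

71.5


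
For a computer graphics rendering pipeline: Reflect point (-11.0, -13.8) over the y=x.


Reflection over y=x: (x,y) -> (y,x)
(-11, -13.8) -> (-13.8, -11)

(-13.8, -11)


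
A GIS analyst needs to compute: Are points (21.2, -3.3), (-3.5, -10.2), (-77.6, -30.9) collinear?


Cross product: ((-3.5)-21.2)*((-30.9)-(-3.3)) - ((-10.2)-(-3.3))*((-77.6)-21.2)
= 0

Yes, collinear


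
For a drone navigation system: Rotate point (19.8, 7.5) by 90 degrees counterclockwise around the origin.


90° CCW: (x,y) -> (-y, x)
(19.8,7.5) -> (-7.5, 19.8)

(-7.5, 19.8)


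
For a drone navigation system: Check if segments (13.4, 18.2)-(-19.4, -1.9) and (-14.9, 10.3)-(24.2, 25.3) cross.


Cross products: d1=-115.61, d2=-409.52, d3=-309.71, d4=-15.8
d1*d2 < 0 and d3*d4 < 0? no

No, they don't intersect


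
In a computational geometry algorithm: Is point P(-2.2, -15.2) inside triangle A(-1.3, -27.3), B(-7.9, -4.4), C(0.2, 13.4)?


Cross products: AB x AP = -59.25, BC x BP = -188.94, CA x CP = -54.78
All same sign? yes

Yes, inside


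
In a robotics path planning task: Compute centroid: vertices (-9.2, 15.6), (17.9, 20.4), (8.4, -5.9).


Centroid = ((x_A+x_B+x_C)/3, (y_A+y_B+y_C)/3)
= (((-9.2)+17.9+8.4)/3, (15.6+20.4+(-5.9))/3)
= (5.7, 10.0333)

(5.7, 10.0333)


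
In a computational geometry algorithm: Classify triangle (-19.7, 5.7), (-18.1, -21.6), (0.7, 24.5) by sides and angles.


Side lengths squared: AB^2=747.85, BC^2=2478.65, CA^2=769.6
Sorted: [747.85, 769.6, 2478.65]
By sides: Scalene, By angles: Obtuse

Scalene, Obtuse


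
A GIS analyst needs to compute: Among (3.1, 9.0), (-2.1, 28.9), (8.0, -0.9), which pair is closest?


d(P0,P1) = 20.5682, d(P0,P2) = 11.0463, d(P1,P2) = 31.4651
Closest: P0 and P2

Closest pair: (3.1, 9.0) and (8.0, -0.9), distance = 11.0463


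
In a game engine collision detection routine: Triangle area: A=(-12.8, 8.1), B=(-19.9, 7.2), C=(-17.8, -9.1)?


Area = |x_A(y_B-y_C) + x_B(y_C-y_A) + x_C(y_A-y_B)|/2
= |(-208.64) + 342.28 + (-16.02)|/2
= 117.62/2 = 58.81

58.81


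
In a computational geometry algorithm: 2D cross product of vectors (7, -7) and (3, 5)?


u x v = u_x*v_y - u_y*v_x = 7*5 - (-7)*3
= 35 - (-21) = 56

56


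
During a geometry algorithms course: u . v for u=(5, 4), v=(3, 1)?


u . v = u_x*v_x + u_y*v_y = 5*3 + 4*1
= 15 + 4 = 19

19


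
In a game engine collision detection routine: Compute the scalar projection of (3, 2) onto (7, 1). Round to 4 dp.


u.v = 23, |v| = sqrt(50) = 7.0711
Scalar projection = u.v / |v| = 23 / sqrt(50) = 3.2527

3.2527


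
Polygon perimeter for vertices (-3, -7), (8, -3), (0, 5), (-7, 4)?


Sides: (-3, -7)->(8, -3): sqrt(137) = 11.7047, (8, -3)->(0, 5): sqrt(128) = 11.313708, (0, 5)->(-7, 4): sqrt(50) = 7.071068, (-7, 4)->(-3, -7): sqrt(137) = 11.7047
Sum = 41.794176
Perimeter = 41.7942

41.7942


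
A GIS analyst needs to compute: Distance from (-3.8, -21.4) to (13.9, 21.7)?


dx=17.7, dy=43.1
d^2 = 17.7^2 + 43.1^2 = 2170.9
d = sqrt(2170.9) = 46.5929

46.5929


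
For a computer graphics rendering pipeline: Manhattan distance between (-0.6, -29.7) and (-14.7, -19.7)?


|(-0.6)-(-14.7)| + |(-29.7)-(-19.7)| = 14.1 + 10 = 24.1

24.1


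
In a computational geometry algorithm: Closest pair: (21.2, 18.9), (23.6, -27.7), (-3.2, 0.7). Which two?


d(P0,P1) = 46.6618, d(P0,P2) = 30.4401, d(P1,P2) = 39.0487
Closest: P0 and P2

Closest pair: (21.2, 18.9) and (-3.2, 0.7), distance = 30.4401


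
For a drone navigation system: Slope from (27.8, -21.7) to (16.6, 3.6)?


slope = (y2-y1)/(x2-x1) = (3.6-(-21.7))/(16.6-27.8) = 25.3/(-11.2) = -2.2589

-2.2589


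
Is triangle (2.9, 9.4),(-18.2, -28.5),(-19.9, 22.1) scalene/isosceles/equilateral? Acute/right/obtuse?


Side lengths squared: AB^2=1881.62, BC^2=2563.25, CA^2=681.13
Sorted: [681.13, 1881.62, 2563.25]
By sides: Scalene, By angles: Obtuse

Scalene, Obtuse


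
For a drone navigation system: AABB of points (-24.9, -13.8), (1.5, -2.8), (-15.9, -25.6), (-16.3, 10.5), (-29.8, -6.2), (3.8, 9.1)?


x range: [-29.8, 3.8]
y range: [-25.6, 10.5]
Bounding box: (-29.8,-25.6) to (3.8,10.5)

(-29.8,-25.6) to (3.8,10.5)


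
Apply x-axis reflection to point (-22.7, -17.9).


Reflection over x-axis: (x,y) -> (x,-y)
(-22.7, -17.9) -> (-22.7, 17.9)

(-22.7, 17.9)


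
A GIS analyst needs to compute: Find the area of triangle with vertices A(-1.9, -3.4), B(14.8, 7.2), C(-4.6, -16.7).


Area = |x_A(y_B-y_C) + x_B(y_C-y_A) + x_C(y_A-y_B)|/2
= |(-45.41) + (-196.84) + 48.76|/2
= 193.49/2 = 96.745

96.745


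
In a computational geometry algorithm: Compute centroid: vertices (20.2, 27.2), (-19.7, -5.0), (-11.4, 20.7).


Centroid = ((x_A+x_B+x_C)/3, (y_A+y_B+y_C)/3)
= ((20.2+(-19.7)+(-11.4))/3, (27.2+(-5)+20.7)/3)
= (-3.6333, 14.3)

(-3.6333, 14.3)


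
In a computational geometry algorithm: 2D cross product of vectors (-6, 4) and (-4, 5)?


u x v = u_x*v_y - u_y*v_x = (-6)*5 - 4*(-4)
= (-30) - (-16) = -14

-14


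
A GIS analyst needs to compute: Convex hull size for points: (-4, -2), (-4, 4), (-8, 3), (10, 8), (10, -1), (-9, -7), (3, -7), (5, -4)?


Convex hull vertices (CCW): (-9, -7), (3, -7), (10, -1), (10, 8), (-8, 3)
Count = 5

5


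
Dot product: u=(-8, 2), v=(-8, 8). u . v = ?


u . v = u_x*v_x + u_y*v_y = (-8)*(-8) + 2*8
= 64 + 16 = 80

80


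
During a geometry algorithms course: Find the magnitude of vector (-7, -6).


|u| = sqrt((-7)^2 + (-6)^2) = sqrt(85) = 9.2195

9.2195


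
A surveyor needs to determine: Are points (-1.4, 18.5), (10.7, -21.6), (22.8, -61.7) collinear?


Cross product: (10.7-(-1.4))*((-61.7)-18.5) - ((-21.6)-18.5)*(22.8-(-1.4))
= 0

Yes, collinear


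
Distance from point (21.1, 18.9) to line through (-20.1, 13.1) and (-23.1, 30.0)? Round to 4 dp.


|cross product| = 713.68
|line direction| = sqrt(294.61) = 17.1642
Distance = 713.68/sqrt(294.61) = 41.5795

41.5795


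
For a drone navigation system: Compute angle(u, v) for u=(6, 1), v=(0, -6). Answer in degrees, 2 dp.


u.v = -6, |u| = sqrt(37) = 6.0828, |v| = sqrt(36) = 6
cos(theta) = u.v/(|u||v|) = -6/sqrt(1332) = -0.164399
theta = acos(-0.164399) = 99.46 degrees

99.46 degrees


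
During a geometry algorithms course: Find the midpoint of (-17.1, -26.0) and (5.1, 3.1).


M = (((-17.1)+5.1)/2, ((-26)+3.1)/2)
= (-6, -11.45)

(-6, -11.45)


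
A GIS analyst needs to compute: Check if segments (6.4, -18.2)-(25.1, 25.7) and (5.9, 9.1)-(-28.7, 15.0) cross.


Cross products: d1=941.63, d2=-687.64, d3=532.46, d4=2161.73
d1*d2 < 0 and d3*d4 < 0? no

No, they don't intersect


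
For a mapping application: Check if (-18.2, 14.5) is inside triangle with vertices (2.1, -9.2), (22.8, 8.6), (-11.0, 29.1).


Cross products: AB x AP = 851.93, BC x BP = 641.08, CA x CP = -467.02
All same sign? no

No, outside


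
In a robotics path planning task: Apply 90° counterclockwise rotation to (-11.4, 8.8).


90° CCW: (x,y) -> (-y, x)
(-11.4,8.8) -> (-8.8, -11.4)

(-8.8, -11.4)


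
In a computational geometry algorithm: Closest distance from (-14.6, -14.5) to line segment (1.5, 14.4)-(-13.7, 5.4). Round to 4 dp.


Project P onto AB: t = 1 (clamped to [0,1])
Closest point on segment: (-13.7, 5.4)
Distance: 19.9203

19.9203


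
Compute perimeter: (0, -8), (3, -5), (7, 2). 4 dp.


Sides: (0, -8)->(3, -5): sqrt(18) = 4.242641, (3, -5)->(7, 2): sqrt(65) = 8.062258, (7, 2)->(0, -8): sqrt(149) = 12.206556
Sum = 24.511455
Perimeter = 24.5115

24.5115


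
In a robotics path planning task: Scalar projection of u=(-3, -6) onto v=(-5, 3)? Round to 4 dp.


u.v = -3, |v| = sqrt(34) = 5.831
Scalar projection = u.v / |v| = -3 / sqrt(34) = -0.5145

-0.5145


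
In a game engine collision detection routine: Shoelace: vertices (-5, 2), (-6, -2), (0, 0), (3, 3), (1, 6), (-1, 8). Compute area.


Shoelace sum: ((-5)*(-2) - (-6)*2) + ((-6)*0 - 0*(-2)) + (0*3 - 3*0) + (3*6 - 1*3) + (1*8 - (-1)*6) + ((-1)*2 - (-5)*8)
= 89
Area = |89|/2 = 44.5

44.5


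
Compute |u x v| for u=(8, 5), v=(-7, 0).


|u x v| = |8*0 - 5*(-7)|
= |0 - (-35)| = 35

35


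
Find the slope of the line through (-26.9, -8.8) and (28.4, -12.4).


slope = (y2-y1)/(x2-x1) = ((-12.4)-(-8.8))/(28.4-(-26.9)) = (-3.6)/55.3 = -0.0651

-0.0651


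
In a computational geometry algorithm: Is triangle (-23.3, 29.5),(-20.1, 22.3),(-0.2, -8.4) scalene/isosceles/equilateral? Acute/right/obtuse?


Side lengths squared: AB^2=62.08, BC^2=1338.5, CA^2=1970.02
Sorted: [62.08, 1338.5, 1970.02]
By sides: Scalene, By angles: Obtuse

Scalene, Obtuse


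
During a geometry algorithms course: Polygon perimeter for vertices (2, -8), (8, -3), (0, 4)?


Sides: (2, -8)->(8, -3): sqrt(61) = 7.81025, (8, -3)->(0, 4): sqrt(113) = 10.630146, (0, 4)->(2, -8): sqrt(148) = 12.165525
Sum = 30.605921
Perimeter = 30.6059

30.6059


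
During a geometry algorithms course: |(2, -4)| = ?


|u| = sqrt(2^2 + (-4)^2) = sqrt(20) = 4.4721

4.4721


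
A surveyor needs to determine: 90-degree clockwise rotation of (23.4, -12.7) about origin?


90° CW: (x,y) -> (y, -x)
(23.4,-12.7) -> (-12.7, -23.4)

(-12.7, -23.4)
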